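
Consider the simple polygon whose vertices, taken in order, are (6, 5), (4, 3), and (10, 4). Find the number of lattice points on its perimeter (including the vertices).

Along each edge there are gcd(|Δx|,|Δy|)+1 lattice points, so counting each shared vertex once the boundary has gcd(2,2) + gcd(6,1) + gcd(4,1) = 2+1+1 = 4.

4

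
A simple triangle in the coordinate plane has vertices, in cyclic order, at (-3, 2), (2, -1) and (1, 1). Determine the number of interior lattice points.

The shoelace formula gives twice the area as |((-3)·(-1) − 2·2) + (2·1 − 1·(-1)) + (1·2 − (-3)·1)| = 7, so the area is 7/2.
Along each edge there are gcd(|Δx|,|Δy|)+1 lattice points, so counting each shared vertex once the boundary has gcd(5,3) + gcd(1,2) + gcd(4,1) = 1+1+1 = 3.
Pick's theorem gives I = A − B/2 + 1 = 7/2 − 3/2 + 1 = 3.

3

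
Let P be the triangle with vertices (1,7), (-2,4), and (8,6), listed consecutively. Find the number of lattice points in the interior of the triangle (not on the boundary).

10

Using the shoelace formula, 2A = |(1·4 − (-2)·7) + ((-2)·6 − 8·4) + (8·7 − 1·6)| = 24, so the area is 12.
Summing gcd(|Δx|,|Δy|) over the edges gives the boundary count: gcd(3,3) + gcd(10,2) + gcd(7,1) = 3+2+1 = 6.
Pick's theorem gives I = A − B/2 + 1 = 12 − 6/2 + 1 = 10.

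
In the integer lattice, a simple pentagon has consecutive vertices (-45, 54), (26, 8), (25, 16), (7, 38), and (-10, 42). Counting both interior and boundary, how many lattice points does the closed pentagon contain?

The shoelace formula gives twice the area as |[(-45)·8 − 26·54] + [26·16 − 25·8] + [25·38 − 7·16] + [7·42 − (-10)·38] + [(-10)·54 − (-45)·42]| = 1314, so the area is 657.
The number of boundary lattice points is Σ gcd(|Δx|,|Δy|) = gcd(71,46) + gcd(1,8) + gcd(18,22) + gcd(17,4) + gcd(35,12) = 1+1+2+1+1 = 6.
Pick's theorem gives I = A − B/2 + 1 = 657 − 6/2 + 1 = 655, so the closed region contains I + B = 655 + 6 = 661 lattice points.

661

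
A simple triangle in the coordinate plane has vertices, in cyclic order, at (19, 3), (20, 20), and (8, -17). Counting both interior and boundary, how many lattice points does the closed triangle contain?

The shoelace formula gives twice the area as |(19·20 − 20·3) + (20·(-17) − 8·20) + (8·3 − 19·(-17))| = 167, so the area is 167/2.
Along each edge there are gcd(|Δx|,|Δy|)+1 lattice points, so counting each shared vertex once the boundary has gcd(1,17) + gcd(12,37) + gcd(11,20) = 1+1+1 = 3.
Pick's theorem gives I = A − B/2 + 1 = 167/2 − 3/2 + 1 = 83, so the closed region contains I + B = 83 + 3 = 86 lattice points.

86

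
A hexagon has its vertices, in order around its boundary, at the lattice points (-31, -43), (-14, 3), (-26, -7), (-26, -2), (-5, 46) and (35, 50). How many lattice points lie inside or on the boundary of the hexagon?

By the shoelace formula, twice the signed area is |[(-31)·3 − (-14)·(-43)] + [(-14)·(-7) − (-26)·3] + [(-26)·(-2) − (-26)·(-7)] + [(-26)·46 − (-5)·(-2)] + [(-5)·50 − 35·46] + [35·(-43) − (-31)·50]| = 3670, so the area is 1835.
Summing gcd(|Δx|,|Δy|) over the edges gives the boundary count: gcd(17,46) + gcd(12,10) + gcd(0,5) + gcd(21,48) + gcd(40,4) + gcd(66,93) = 1+2+5+3+4+3 = 18.
Pick's theorem gives I = A − B/2 + 1 = 1835 − 18/2 + 1 = 1827, so the closed region contains I + B = 1827 + 18 = 1845 lattice points.

1845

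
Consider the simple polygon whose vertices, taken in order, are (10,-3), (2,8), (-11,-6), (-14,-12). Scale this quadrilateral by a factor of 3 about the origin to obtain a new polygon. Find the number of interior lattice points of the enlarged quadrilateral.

Using the shoelace formula, 2A = |(10·8 − 2·(-3)) + (2·(-6) − (-11)·8) + ((-11)·(-12) − (-14)·(-6)) + ((-14)·(-3) − 10·(-12))| = 372, so the area is 186.
Summing gcd(|Δx|,|Δy|) over the edges gives the boundary count: gcd(8,11) + gcd(13,14) + gcd(3,6) + gcd(24,9) = 1+1+3+3 = 8.
Scaling by 3 multiplies the area by 3² = 9 (so the new area is 1674) and multiplies the boundary lattice-point count by 3, giving 24.
By Pick's theorem, the interior count of the dilated polygon is 1674 − 24/2 + 1 = 1663.

1663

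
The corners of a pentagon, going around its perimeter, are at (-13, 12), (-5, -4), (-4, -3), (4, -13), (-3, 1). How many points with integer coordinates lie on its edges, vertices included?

The number of boundary lattice points is Σ gcd(|Δx|,|Δy|) = gcd(8,16) + gcd(1,1) + gcd(8,10) + gcd(7,14) + gcd(10,11) = 8+1+2+7+1 = 19.

19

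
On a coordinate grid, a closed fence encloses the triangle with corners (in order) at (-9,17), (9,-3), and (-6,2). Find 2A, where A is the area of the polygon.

Using the shoelace formula, 2A = |((-9)·(-3) − 9·17) + (9·2 − (-6)·(-3)) + ((-6)·17 − (-9)·2)| = 210, so the area is 105.

210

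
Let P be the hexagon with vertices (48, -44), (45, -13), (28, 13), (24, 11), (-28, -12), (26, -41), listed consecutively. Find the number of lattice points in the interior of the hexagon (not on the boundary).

By the shoelace formula, twice the signed area is |(48·(-13) − 45·(-44)) + (45·13 − 28·(-13)) + (28·11 − 24·13) + (24·(-12) − (-28)·11) + ((-28)·(-41) − 26·(-12)) + (26·(-44) − 48·(-41))| = 4605, so the area is 2302.5.
Summing gcd(|Δx|,|Δy|) over the edges gives the boundary count: gcd(3,31) + gcd(17,26) + gcd(4,2) + gcd(52,23) + gcd(54,29) + gcd(22,3) = 1+1+2+1+1+1 = 7.
By Pick's theorem A = I + B/2 − 1, so I = 2302.5 − 7/2 + 1 = 2300.

2300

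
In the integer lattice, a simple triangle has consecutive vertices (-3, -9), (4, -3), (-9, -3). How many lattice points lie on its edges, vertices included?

20

The number of boundary lattice points is Σ gcd(|Δx|,|Δy|) = gcd(7,6) + gcd(13,0) + gcd(6,6) = 1+13+6 = 20.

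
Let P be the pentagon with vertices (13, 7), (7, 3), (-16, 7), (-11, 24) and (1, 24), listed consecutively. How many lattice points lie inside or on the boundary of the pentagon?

Using the shoelace formula, 2A = |[13·3 − 7·7] + [7·7 − (-16)·3] + [(-16)·24 − (-11)·7] + [(-11)·24 − 1·24] + [1·7 − 13·24]| = 813, so the area is 813/2.
Along each edge there are gcd(|Δx|,|Δy|)+1 lattice points, so counting each shared vertex once the boundary has gcd(6,4) + gcd(23,4) + gcd(5,17) + gcd(12,0) + gcd(12,17) = 2+1+1+12+1 = 17.
Pick's theorem gives I = A − B/2 + 1 = 813/2 − 17/2 + 1 = 399, so the closed region contains I + B = 399 + 17 = 416 lattice points.

416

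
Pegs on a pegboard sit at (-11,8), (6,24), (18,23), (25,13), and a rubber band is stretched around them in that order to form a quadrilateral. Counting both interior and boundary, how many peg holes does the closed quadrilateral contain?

305

Using the shoelace formula, 2A = |[(-11)·24 − 6·8] + [6·23 − 18·24] + [18·13 − 25·23] + [25·8 − (-11)·13]| = 604, so the area is 302.
The number of boundary lattice points is Σ gcd(|Δx|,|Δy|) = gcd(17,16) + gcd(12,1) + gcd(7,10) + gcd(36,5) = 1+1+1+1 = 4.
Pick's theorem gives I = A − B/2 + 1 = 302 − 4/2 + 1 = 301, so the closed region contains I + B = 301 + 4 = 305 lattice points.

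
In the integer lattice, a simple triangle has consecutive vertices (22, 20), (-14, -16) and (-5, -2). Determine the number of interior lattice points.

The shoelace formula gives twice the area as |[22·(-16) − (-14)·20] + [(-14)·(-2) − (-5)·(-16)] + [(-5)·20 − 22·(-2)]| = 180, so the area is 90.
Along each edge there are gcd(|Δx|,|Δy|)+1 lattice points, so counting each shared vertex once the boundary has gcd(36,36) + gcd(9,14) + gcd(27,22) = 36+1+1 = 38.
By Pick's theorem A = I + B/2 − 1, so I = 90 − 38/2 + 1 = 72.

72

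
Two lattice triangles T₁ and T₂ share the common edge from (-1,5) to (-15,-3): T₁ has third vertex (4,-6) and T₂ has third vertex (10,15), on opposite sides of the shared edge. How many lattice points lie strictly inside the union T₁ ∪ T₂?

The union is the simple quadrilateral with vertices (-1,5), (4,-6), (-15,-3), (10,15) in order.
By the shoelace formula, twice the signed area is |[(-1)·(-6) − 4·5] + [4·(-3) − (-15)·(-6)] + [(-15)·15 − 10·(-3)] + [10·5 − (-1)·15]| = 246, so the area is 123.
Summing gcd(|Δx|,|Δy|) over the edges gives the boundary count: gcd(5,11) + gcd(19,3) + gcd(25,18) + gcd(11,10) = 1+1+1+1 = 4.
By Pick's theorem I = A − B/2 + 1 = 123 − 4/2 + 1 = 122.

122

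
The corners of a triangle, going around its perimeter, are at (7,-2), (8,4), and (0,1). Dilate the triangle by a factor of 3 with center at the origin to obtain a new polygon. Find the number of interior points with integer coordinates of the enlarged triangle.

199

The shoelace formula gives twice the area as |(7·4 − 8·(-2)) + (8·1 − 0·4) + (0·(-2) − 7·1)| = 45, so the area is 22.5.
Summing gcd(|Δx|,|Δy|) over the edges gives the boundary count: gcd(1,6) + gcd(8,3) + gcd(7,3) = 1+1+1 = 3.
Scaling by 3 multiplies the area by 3² = 9 (so the new area is 202.5) and multiplies the boundary lattice-point count by 3, giving 9.
By Pick's theorem, the interior count of the dilated polygon is 202.5 − 9/2 + 1 = 199.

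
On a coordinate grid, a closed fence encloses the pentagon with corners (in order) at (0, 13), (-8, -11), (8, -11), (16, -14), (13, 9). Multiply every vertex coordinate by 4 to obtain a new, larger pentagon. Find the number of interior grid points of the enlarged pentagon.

By the shoelace formula, twice the signed area is |[0·(-11) − (-8)·13] + [(-8)·(-11) − 8·(-11)] + [8·(-14) − 16·(-11)] + [16·9 − 13·(-14)] + [13·13 − 0·9]| = 839, so the area is 839/2.
Summing gcd(|Δx|,|Δy|) over the edges gives the boundary count: gcd(8,24) + gcd(16,0) + gcd(8,3) + gcd(3,23) + gcd(13,4) = 8+16+1+1+1 = 27.
Scaling by 4 multiplies the area by 4² = 16 (so the new area is 6712) and multiplies the boundary lattice-point count by 4, giving 108.
By Pick's theorem, the interior count of the dilated polygon is 6712 − 108/2 + 1 = 6659.

6659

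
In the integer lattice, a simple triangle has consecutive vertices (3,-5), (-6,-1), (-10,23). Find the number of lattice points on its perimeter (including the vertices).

Along each edge there are gcd(|Δx|,|Δy|)+1 lattice points, so counting each shared vertex once the boundary has gcd(9,4) + gcd(4,24) + gcd(13,28) = 1+4+1 = 6.

6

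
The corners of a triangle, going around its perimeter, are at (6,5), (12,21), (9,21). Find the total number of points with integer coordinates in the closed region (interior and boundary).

28

The shoelace formula gives twice the area as |[6·21 − 12·5] + [12·21 − 9·21] + [9·5 − 6·21]| = 48, so the area is 24.
Summing gcd(|Δx|,|Δy|) over the edges gives the boundary count: gcd(6,16) + gcd(3,0) + gcd(3,16) = 2+3+1 = 6.
Pick's theorem gives I = A − B/2 + 1 = 24 − 6/2 + 1 = 22, so the closed region contains I + B = 22 + 6 = 28 lattice points.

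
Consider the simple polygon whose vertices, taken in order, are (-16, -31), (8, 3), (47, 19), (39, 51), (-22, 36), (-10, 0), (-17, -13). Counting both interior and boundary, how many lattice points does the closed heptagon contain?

2615

Using the shoelace formula, 2A = |((-16)·3 − 8·(-31)) + (8·19 − 47·3) + (47·51 − 39·19) + (39·36 − (-22)·51) + ((-22)·0 − (-10)·36) + ((-10)·(-13) − (-17)·0) + ((-17)·(-31) − (-16)·(-13))| = 5202, so the area is 2601.
The number of boundary lattice points is Σ gcd(|Δx|,|Δy|) = gcd(24,34) + gcd(39,16) + gcd(8,32) + gcd(61,15) + gcd(12,36) + gcd(7,13) + gcd(1,18) = 2+1+8+1+12+1+1 = 26.
Pick's theorem gives I = A − B/2 + 1 = 2601 − 26/2 + 1 = 2589, so the closed region contains I + B = 2589 + 26 = 2615 lattice points.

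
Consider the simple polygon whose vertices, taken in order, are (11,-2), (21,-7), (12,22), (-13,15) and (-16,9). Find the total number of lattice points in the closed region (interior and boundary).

Using the shoelace formula, 2A = |[11·(-7) − 21·(-2)] + [21·22 − 12·(-7)] + [12·15 − (-13)·22] + [(-13)·9 − (-16)·15] + [(-16)·(-2) − 11·9]| = 1033, so the area is 516.5.
Summing gcd(|Δx|,|Δy|) over the edges gives the boundary count: gcd(10,5) + gcd(9,29) + gcd(25,7) + gcd(3,6) + gcd(27,11) = 5+1+1+3+1 = 11.
Pick's theorem gives I = A − B/2 + 1 = 516.5 − 11/2 + 1 = 512, so the closed region contains I + B = 512 + 11 = 523 lattice points.

523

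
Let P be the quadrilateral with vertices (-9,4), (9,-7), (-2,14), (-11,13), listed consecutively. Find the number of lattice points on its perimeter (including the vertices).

Summing gcd(|Δx|,|Δy|) over the edges gives the boundary count: gcd(18,11) + gcd(11,21) + gcd(9,1) + gcd(2,9) = 1+1+1+1 = 4.

4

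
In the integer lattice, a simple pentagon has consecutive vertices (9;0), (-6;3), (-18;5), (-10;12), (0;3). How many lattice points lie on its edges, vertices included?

Summing gcd(|Δx|,|Δy|) over the edges gives the boundary count: gcd(15,3) + gcd(12,2) + gcd(8,7) + gcd(10,9) + gcd(9,3) = 3+2+1+1+3 = 10.

10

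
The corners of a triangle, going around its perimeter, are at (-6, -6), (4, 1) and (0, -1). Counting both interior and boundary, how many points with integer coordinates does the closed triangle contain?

The shoelace formula gives twice the area as |[(-6)·1 − 4·(-6)] + [4·(-1) − 0·1] + [0·(-6) − (-6)·(-1)]| = 8, so the area is 4.
Along each edge there are gcd(|Δx|,|Δy|)+1 lattice points, so counting each shared vertex once the boundary has gcd(10,7) + gcd(4,2) + gcd(6,5) = 1+2+1 = 4.
Pick's theorem gives I = A − B/2 + 1 = 4 − 4/2 + 1 = 3, so the closed region contains I + B = 3 + 4 = 7 lattice points.

7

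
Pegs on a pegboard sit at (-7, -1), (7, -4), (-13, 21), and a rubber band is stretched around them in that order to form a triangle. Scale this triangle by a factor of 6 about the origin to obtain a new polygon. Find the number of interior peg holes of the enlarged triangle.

Using the shoelace formula, 2A = |((-7)·(-4) − 7·(-1)) + (7·21 − (-13)·(-4)) + ((-13)·(-1) − (-7)·21)| = 290, so the area is 145.
The number of boundary lattice points is Σ gcd(|Δx|,|Δy|) = gcd(14,3) + gcd(20,25) + gcd(6,22) = 1+5+2 = 8.
Scaling by 6 multiplies the area by 6² = 36 (so the new area is 5220) and multiplies the boundary lattice-point count by 6, giving 48.
By Pick's theorem, the interior count of the dilated polygon is 5220 − 48/2 + 1 = 5197.

5197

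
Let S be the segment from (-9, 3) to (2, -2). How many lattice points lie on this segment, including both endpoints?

2

The number of lattice points on a segment between lattice points is gcd(|Δx|,|Δy|) + 1 = gcd(11,5) + 1 = 1 + 1 = 2.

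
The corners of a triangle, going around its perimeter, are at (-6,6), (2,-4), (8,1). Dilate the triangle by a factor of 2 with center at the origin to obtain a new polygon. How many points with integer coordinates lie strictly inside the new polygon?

Using the shoelace formula, 2A = |((-6)·(-4) − 2·6) + (2·1 − 8·(-4)) + (8·6 − (-6)·1)| = 100, so the area is 50.
Along each edge there are gcd(|Δx|,|Δy|)+1 lattice points, so counting each shared vertex once the boundary has gcd(8,10) + gcd(6,5) + gcd(14,5) = 2+1+1 = 4.
Scaling by 2 multiplies the area by 2² = 4 (so the new area is 200) and multiplies the boundary lattice-point count by 2, giving 8.
By Pick's theorem, the interior count of the dilated polygon is 200 − 8/2 + 1 = 197.

197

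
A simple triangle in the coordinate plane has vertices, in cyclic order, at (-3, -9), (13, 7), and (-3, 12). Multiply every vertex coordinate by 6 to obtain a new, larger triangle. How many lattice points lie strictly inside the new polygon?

5935

The shoelace formula gives twice the area as |[(-3)·7 − 13·(-9)] + [13·12 − (-3)·7] + [(-3)·(-9) − (-3)·12]| = 336, so the area is 168.
Summing gcd(|Δx|,|Δy|) over the edges gives the boundary count: gcd(16,16) + gcd(16,5) + gcd(0,21) = 16+1+21 = 38.
Scaling by 6 multiplies the area by 6² = 36 (so the new area is 6048) and multiplies the boundary lattice-point count by 6, giving 228.
By Pick's theorem, the interior count of the dilated polygon is 6048 − 228/2 + 1 = 5935.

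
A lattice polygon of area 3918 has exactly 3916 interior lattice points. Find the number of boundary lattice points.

Pick's theorem gives A = I + B/2 − 1, so B = 2(A − I + 1) = 2(3918 − 3916 + 1) = 6.

6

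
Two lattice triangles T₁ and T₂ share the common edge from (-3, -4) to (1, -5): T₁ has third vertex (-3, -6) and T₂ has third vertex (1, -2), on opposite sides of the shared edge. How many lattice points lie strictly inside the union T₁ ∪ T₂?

7

The union is the simple quadrilateral with vertices (-3, -4), (-3, -6), (1, -5), (1, -2) in order.
The shoelace formula gives twice the area as |[(-3)·(-6) − (-3)·(-4)] + [(-3)·(-5) − 1·(-6)] + [1·(-2) − 1·(-5)] + [1·(-4) − (-3)·(-2)]| = 20, so the area is 10.
The number of boundary lattice points is Σ gcd(|Δx|,|Δy|) = gcd(0,2) + gcd(4,1) + gcd(0,3) + gcd(4,2) = 2+1+3+2 = 8.
By Pick's theorem I = A − B/2 + 1 = 10 − 8/2 + 1 = 7.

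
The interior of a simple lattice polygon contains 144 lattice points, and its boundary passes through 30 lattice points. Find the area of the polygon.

158

Pick's theorem states A = I + B/2 − 1, so A = 144 + 30/2 − 1 = 158.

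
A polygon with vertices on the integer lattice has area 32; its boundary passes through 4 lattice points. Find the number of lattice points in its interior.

31

Pick's theorem A = I + B/2 − 1 rearranges to I = A − B/2 + 1 = 32 − 4/2 + 1 = 31.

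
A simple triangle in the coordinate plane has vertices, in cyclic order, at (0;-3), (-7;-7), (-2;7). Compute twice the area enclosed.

Using the shoelace formula, 2A = |(0·(-7) − (-7)·(-3)) + ((-7)·7 − (-2)·(-7)) + ((-2)·(-3) − 0·7)| = 78, so the area is 39.

78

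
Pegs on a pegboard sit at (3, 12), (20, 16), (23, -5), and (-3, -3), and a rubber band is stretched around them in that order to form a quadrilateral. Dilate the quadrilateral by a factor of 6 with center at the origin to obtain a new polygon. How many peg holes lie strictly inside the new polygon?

13852

By the shoelace formula, twice the signed area is |[3·16 − 20·12] + [20·(-5) − 23·16] + [23·(-3) − (-3)·(-5)] + [(-3)·12 − 3·(-3)]| = 771, so the area is 385.5.
Along each edge there are gcd(|Δx|,|Δy|)+1 lattice points, so counting each shared vertex once the boundary has gcd(17,4) + gcd(3,21) + gcd(26,2) + gcd(6,15) = 1+3+2+3 = 9.
Scaling by 6 multiplies the area by 6² = 36 (so the new area is 13878) and multiplies the boundary lattice-point count by 6, giving 54.
By Pick's theorem, the interior count of the dilated polygon is 13878 − 54/2 + 1 = 13852.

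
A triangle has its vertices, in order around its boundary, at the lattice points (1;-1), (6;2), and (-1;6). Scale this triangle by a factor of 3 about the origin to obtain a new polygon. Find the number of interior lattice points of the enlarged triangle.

By the shoelace formula, twice the signed area is |[1·2 − 6·(-1)] + [6·6 − (-1)·2] + [(-1)·(-1) − 1·6]| = 41, so the area is 41/2.
Along each edge there are gcd(|Δx|,|Δy|)+1 lattice points, so counting each shared vertex once the boundary has gcd(5,3) + gcd(7,4) + gcd(2,7) = 1+1+1 = 3.
Scaling by 3 multiplies the area by 3² = 9 (so the new area is 184.5) and multiplies the boundary lattice-point count by 3, giving 9.
By Pick's theorem, the interior count of the dilated polygon is 184.5 − 9/2 + 1 = 181.

181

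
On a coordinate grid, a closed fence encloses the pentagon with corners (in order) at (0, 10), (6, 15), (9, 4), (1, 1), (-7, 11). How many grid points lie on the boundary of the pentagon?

Along each edge there are gcd(|Δx|,|Δy|)+1 lattice points, so counting each shared vertex once the boundary has gcd(6,5) + gcd(3,11) + gcd(8,3) + gcd(8,10) + gcd(7,1) = 1+1+1+2+1 = 6.

6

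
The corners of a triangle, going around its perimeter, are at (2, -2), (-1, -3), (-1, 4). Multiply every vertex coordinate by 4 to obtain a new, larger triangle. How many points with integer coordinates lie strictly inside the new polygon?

147

Using the shoelace formula, 2A = |(2·(-3) − (-1)·(-2)) + ((-1)·4 − (-1)·(-3)) + ((-1)·(-2) − 2·4)| = 21, so the area is 21/2.
Along each edge there are gcd(|Δx|,|Δy|)+1 lattice points, so counting each shared vertex once the boundary has gcd(3,1) + gcd(0,7) + gcd(3,6) = 1+7+3 = 11.
Scaling by 4 multiplies the area by 4² = 16 (so the new area is 168) and multiplies the boundary lattice-point count by 4, giving 44.
By Pick's theorem, the interior count of the dilated polygon is 168 − 44/2 + 1 = 147.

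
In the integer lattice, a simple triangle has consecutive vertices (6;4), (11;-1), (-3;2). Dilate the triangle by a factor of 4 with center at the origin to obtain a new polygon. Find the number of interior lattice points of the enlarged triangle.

Using the shoelace formula, 2A = |(6·(-1) − 11·4) + (11·2 − (-3)·(-1)) + ((-3)·4 − 6·2)| = 55, so the area is 27.5.
Along each edge there are gcd(|Δx|,|Δy|)+1 lattice points, so counting each shared vertex once the boundary has gcd(5,5) + gcd(14,3) + gcd(9,2) = 5+1+1 = 7.
Scaling by 4 multiplies the area by 4² = 16 (so the new area is 440) and multiplies the boundary lattice-point count by 4, giving 28.
By Pick's theorem, the interior count of the dilated polygon is 440 − 28/2 + 1 = 427.

427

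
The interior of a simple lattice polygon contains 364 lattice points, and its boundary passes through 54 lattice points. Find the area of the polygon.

By Pick's theorem, A = I + B/2 − 1 = 364 + 54/2 − 1 = 390.

390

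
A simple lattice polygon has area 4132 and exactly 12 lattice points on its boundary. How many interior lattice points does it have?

From Pick's theorem, I = A − B/2 + 1 = 4132 − 12/2 + 1 = 4127.

4127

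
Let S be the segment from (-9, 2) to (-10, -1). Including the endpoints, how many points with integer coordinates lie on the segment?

The number of lattice points on a segment between lattice points is gcd(|Δx|,|Δy|) + 1 = gcd(1,3) + 1 = 1 + 1 = 2.

2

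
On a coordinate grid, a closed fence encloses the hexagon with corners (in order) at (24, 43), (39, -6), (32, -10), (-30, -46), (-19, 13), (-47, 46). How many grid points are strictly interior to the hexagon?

4219

The shoelace formula gives twice the area as |(24·(-6) − 39·43) + (39·(-10) − 32·(-6)) + (32·(-46) − (-30)·(-10)) + ((-30)·13 − (-19)·(-46)) + ((-19)·46 − (-47)·13) + ((-47)·43 − 24·46)| = 8443, so the area is 8443/2.
Along each edge there are gcd(|Δx|,|Δy|)+1 lattice points, so counting each shared vertex once the boundary has gcd(15,49) + gcd(7,4) + gcd(62,36) + gcd(11,59) + gcd(28,33) + gcd(71,3) = 1+1+2+1+1+1 = 7.
Pick's theorem gives I = A − B/2 + 1 = 8443/2 − 7/2 + 1 = 4219.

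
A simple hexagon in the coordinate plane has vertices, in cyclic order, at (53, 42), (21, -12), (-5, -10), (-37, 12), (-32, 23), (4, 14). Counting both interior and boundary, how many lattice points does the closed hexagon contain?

By the shoelace formula, twice the signed area is |[53·(-12) − 21·42] + [21·(-10) − (-5)·(-12)] + [(-5)·12 − (-37)·(-10)] + [(-37)·23 − (-32)·12] + [(-32)·14 − 4·23] + [4·42 − 53·14]| = 3799, so the area is 1899.5.
The number of boundary lattice points is Σ gcd(|Δx|,|Δy|) = gcd(32,54) + gcd(26,2) + gcd(32,22) + gcd(5,11) + gcd(36,9) + gcd(49,28) = 2+2+2+1+9+7 = 23.
Pick's theorem gives I = A − B/2 + 1 = 1899.5 − 23/2 + 1 = 1889, so the closed region contains I + B = 1889 + 23 = 1912 lattice points.

1912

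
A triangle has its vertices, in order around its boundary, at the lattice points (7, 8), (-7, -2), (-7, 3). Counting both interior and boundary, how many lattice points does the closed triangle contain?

Using the shoelace formula, 2A = |[7·(-2) − (-7)·8] + [(-7)·3 − (-7)·(-2)] + [(-7)·8 − 7·3]| = 70, so the area is 35.
Along each edge there are gcd(|Δx|,|Δy|)+1 lattice points, so counting each shared vertex once the boundary has gcd(14,10) + gcd(0,5) + gcd(14,5) = 2+5+1 = 8.
Pick's theorem gives I = A − B/2 + 1 = 35 − 8/2 + 1 = 32, so the closed region contains I + B = 32 + 8 = 40 lattice points.

40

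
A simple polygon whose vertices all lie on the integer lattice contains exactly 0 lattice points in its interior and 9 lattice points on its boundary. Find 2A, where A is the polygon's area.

7

By Pick's theorem, A = I + B/2 − 1 = 0 + 9/2 − 1 = 7/2.
Hence 2A = 7.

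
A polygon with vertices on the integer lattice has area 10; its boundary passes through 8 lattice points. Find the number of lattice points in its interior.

From Pick's theorem, I = A − B/2 + 1 = 10 − 8/2 + 1 = 7.

7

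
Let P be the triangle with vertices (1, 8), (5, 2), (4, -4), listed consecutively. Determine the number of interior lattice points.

13

The shoelace formula gives twice the area as |(1·2 − 5·8) + (5·(-4) − 4·2) + (4·8 − 1·(-4))| = 30, so the area is 15.
Along each edge there are gcd(|Δx|,|Δy|)+1 lattice points, so counting each shared vertex once the boundary has gcd(4,6) + gcd(1,6) + gcd(3,12) = 2+1+3 = 6.
Pick's theorem gives I = A − B/2 + 1 = 15 − 6/2 + 1 = 13.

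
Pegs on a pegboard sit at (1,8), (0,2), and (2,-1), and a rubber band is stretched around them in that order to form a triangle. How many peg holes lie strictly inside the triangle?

Using the shoelace formula, 2A = |(1·2 − 0·8) + (0·(-1) − 2·2) + (2·8 − 1·(-1))| = 15, so the area is 15/2.
Summing gcd(|Δx|,|Δy|) over the edges gives the boundary count: gcd(1,6) + gcd(2,3) + gcd(1,9) = 1+1+1 = 3.
Pick's theorem gives I = A − B/2 + 1 = 15/2 − 3/2 + 1 = 7.

7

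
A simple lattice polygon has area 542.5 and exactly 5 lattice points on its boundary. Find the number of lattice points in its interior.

541

Pick's theorem A = I + B/2 − 1 rearranges to I = A − B/2 + 1 = 542.5 − 5/2 + 1 = 541.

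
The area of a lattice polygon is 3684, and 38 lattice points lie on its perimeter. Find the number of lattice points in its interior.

3666

Pick's theorem A = I + B/2 − 1 rearranges to I = A − B/2 + 1 = 3684 − 38/2 + 1 = 3666.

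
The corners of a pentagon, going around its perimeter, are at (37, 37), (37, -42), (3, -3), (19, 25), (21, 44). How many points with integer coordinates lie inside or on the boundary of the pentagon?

1702

By the shoelace formula, twice the signed area is |[37·(-42) − 37·37] + [37·(-3) − 3·(-42)] + [3·25 − 19·(-3)] + [19·44 − 21·25] + [21·37 − 37·44]| = 3316, so the area is 1658.
Summing gcd(|Δx|,|Δy|) over the edges gives the boundary count: gcd(0,79) + gcd(34,39) + gcd(16,28) + gcd(2,19) + gcd(16,7) = 79+1+4+1+1 = 86.
Pick's theorem gives I = A − B/2 + 1 = 1658 − 86/2 + 1 = 1616, so the closed region contains I + B = 1616 + 86 = 1702 lattice points.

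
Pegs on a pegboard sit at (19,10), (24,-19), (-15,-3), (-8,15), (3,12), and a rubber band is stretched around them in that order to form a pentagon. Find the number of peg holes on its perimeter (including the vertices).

6

Along each edge there are gcd(|Δx|,|Δy|)+1 lattice points, so counting each shared vertex once the boundary has gcd(5,29) + gcd(39,16) + gcd(7,18) + gcd(11,3) + gcd(16,2) = 1+1+1+1+2 = 6.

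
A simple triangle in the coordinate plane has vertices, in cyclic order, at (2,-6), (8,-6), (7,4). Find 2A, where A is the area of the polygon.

By the shoelace formula, twice the signed area is |[2·(-6) − 8·(-6)] + [8·4 − 7·(-6)] + [7·(-6) − 2·4]| = 60, so the area is 30.

60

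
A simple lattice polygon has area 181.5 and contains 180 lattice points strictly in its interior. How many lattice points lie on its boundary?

Pick's theorem gives A = I + B/2 − 1, so B = 2(A − I + 1) = 2(181.5 − 180 + 1) = 5.

5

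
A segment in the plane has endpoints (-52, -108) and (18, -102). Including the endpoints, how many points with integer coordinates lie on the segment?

The number of lattice points on a segment between lattice points is gcd(|Δx|,|Δy|) + 1 = gcd(70,6) + 1 = 2 + 1 = 3.

3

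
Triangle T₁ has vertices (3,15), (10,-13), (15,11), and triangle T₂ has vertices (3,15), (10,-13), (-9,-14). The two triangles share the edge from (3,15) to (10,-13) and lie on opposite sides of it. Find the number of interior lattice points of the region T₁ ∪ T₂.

The union is the simple quadrilateral with vertices (3,15), (15,11), (10,-13), (-9,-14) in order.
By the shoelace formula, twice the signed area is |[3·11 − 15·15] + [15·(-13) − 10·11] + [10·(-14) − (-9)·(-13)] + [(-9)·15 − 3·(-14)]| = 847, so the area is 423.5.
Summing gcd(|Δx|,|Δy|) over the edges gives the boundary count: gcd(12,4) + gcd(5,24) + gcd(19,1) + gcd(12,29) = 4+1+1+1 = 7.
By Pick's theorem I = A − B/2 + 1 = 423.5 − 7/2 + 1 = 421.

421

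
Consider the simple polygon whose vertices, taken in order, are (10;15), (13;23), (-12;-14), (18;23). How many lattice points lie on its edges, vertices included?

11

Summing gcd(|Δx|,|Δy|) over the edges gives the boundary count: gcd(3,8) + gcd(25,37) + gcd(30,37) + gcd(8,8) = 1+1+1+8 = 11.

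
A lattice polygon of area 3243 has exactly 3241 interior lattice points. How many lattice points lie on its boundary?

Pick's theorem gives A = I + B/2 − 1, so B = 2(A − I + 1) = 2(3243 − 3241 + 1) = 6.

6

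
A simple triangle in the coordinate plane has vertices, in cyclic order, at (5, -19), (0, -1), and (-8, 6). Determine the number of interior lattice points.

54

By the shoelace formula, twice the signed area is |(5·(-1) − 0·(-19)) + (0·6 − (-8)·(-1)) + ((-8)·(-19) − 5·6)| = 109, so the area is 54.5.
The number of boundary lattice points is Σ gcd(|Δx|,|Δy|) = gcd(5,18) + gcd(8,7) + gcd(13,25) = 1+1+1 = 3.
Pick's theorem gives I = A − B/2 + 1 = 54.5 − 3/2 + 1 = 54.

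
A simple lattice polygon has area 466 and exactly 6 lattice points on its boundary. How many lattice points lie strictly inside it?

From Pick's theorem, I = A − B/2 + 1 = 466 − 6/2 + 1 = 464.

464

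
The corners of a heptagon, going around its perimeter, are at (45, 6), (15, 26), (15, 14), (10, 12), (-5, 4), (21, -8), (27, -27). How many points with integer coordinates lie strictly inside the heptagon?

997

The shoelace formula gives twice the area as |[45·26 − 15·6] + [15·14 − 15·26] + [15·12 − 10·14] + [10·4 − (-5)·12] + [(-5)·(-8) − 21·4] + [21·(-27) − 27·(-8)] + [27·6 − 45·(-27)]| = 2022, so the area is 1011.
Summing gcd(|Δx|,|Δy|) over the edges gives the boundary count: gcd(30,20) + gcd(0,12) + gcd(5,2) + gcd(15,8) + gcd(26,12) + gcd(6,19) + gcd(18,33) = 10+12+1+1+2+1+3 = 30.
By Pick's theorem A = I + B/2 − 1, so I = 1011 − 30/2 + 1 = 997.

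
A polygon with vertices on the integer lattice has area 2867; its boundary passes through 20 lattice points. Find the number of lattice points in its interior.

2858

From Pick's theorem, I = A − B/2 + 1 = 2867 − 20/2 + 1 = 2858.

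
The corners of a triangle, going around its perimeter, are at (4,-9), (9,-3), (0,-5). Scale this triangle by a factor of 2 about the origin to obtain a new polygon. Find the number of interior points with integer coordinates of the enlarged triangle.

The shoelace formula gives twice the area as |(4·(-3) − 9·(-9)) + (9·(-5) − 0·(-3)) + (0·(-9) − 4·(-5))| = 44, so the area is 22.
The number of boundary lattice points is Σ gcd(|Δx|,|Δy|) = gcd(5,6) + gcd(9,2) + gcd(4,4) = 1+1+4 = 6.
Scaling by 2 multiplies the area by 2² = 4 (so the new area is 88) and multiplies the boundary lattice-point count by 2, giving 12.
By Pick's theorem, the interior count of the dilated polygon is 88 − 12/2 + 1 = 83.

83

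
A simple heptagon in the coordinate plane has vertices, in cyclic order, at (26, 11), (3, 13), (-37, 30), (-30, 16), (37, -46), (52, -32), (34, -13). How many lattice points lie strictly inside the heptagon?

2143

By the shoelace formula, twice the signed area is |(26·13 − 3·11) + (3·30 − (-37)·13) + ((-37)·16 − (-30)·30) + ((-30)·(-46) − 37·16) + (37·(-32) − 52·(-46)) + (52·(-13) − 34·(-32)) + (34·11 − 26·(-13))| = 4304, so the area is 2152.
The number of boundary lattice points is Σ gcd(|Δx|,|Δy|) = gcd(23,2) + gcd(40,17) + gcd(7,14) + gcd(67,62) + gcd(15,14) + gcd(18,19) + gcd(8,24) = 1+1+7+1+1+1+8 = 20.
Pick's theorem gives I = A − B/2 + 1 = 2152 − 20/2 + 1 = 2143.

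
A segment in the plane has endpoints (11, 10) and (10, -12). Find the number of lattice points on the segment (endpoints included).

2

The number of lattice points on a segment between lattice points is gcd(|Δx|,|Δy|) + 1 = gcd(1,22) + 1 = 1 + 1 = 2.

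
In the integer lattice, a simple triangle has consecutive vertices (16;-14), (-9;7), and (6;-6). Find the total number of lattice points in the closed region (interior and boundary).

8

Using the shoelace formula, 2A = |[16·7 − (-9)·(-14)] + [(-9)·(-6) − 6·7] + [6·(-14) − 16·(-6)]| = 10, so the area is 5.
The number of boundary lattice points is Σ gcd(|Δx|,|Δy|) = gcd(25,21) + gcd(15,13) + gcd(10,8) = 1+1+2 = 4.
Pick's theorem gives I = A − B/2 + 1 = 5 − 4/2 + 1 = 4, so the closed region contains I + B = 4 + 4 = 8 lattice points.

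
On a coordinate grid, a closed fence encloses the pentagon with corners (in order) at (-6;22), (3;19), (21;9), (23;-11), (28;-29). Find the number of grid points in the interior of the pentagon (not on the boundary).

442

The shoelace formula gives twice the area as |[(-6)·19 − 3·22] + [3·9 − 21·19] + [21·(-11) − 23·9] + [23·(-29) − 28·(-11)] + [28·22 − (-6)·(-29)]| = 907, so the area is 453.5.
Along each edge there are gcd(|Δx|,|Δy|)+1 lattice points, so counting each shared vertex once the boundary has gcd(9,3) + gcd(18,10) + gcd(2,20) + gcd(5,18) + gcd(34,51) = 3+2+2+1+17 = 25.
By Pick's theorem A = I + B/2 − 1, so I = 453.5 − 25/2 + 1 = 442.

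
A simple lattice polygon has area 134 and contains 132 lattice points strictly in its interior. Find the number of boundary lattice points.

Pick's theorem gives A = I + B/2 − 1, so B = 2(A − I + 1) = 2(134 − 132 + 1) = 6.

6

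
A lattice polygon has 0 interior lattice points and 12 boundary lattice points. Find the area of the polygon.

5

By Pick's theorem, A = I + B/2 − 1 = 0 + 12/2 − 1 = 5.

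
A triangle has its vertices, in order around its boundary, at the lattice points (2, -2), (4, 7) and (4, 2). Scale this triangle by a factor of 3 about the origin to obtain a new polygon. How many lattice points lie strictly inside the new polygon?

34

By the shoelace formula, twice the signed area is |(2·7 − 4·(-2)) + (4·2 − 4·7) + (4·(-2) − 2·2)| = 10, so the area is 5.
Along each edge there are gcd(|Δx|,|Δy|)+1 lattice points, so counting each shared vertex once the boundary has gcd(2,9) + gcd(0,5) + gcd(2,4) = 1+5+2 = 8.
Scaling by 3 multiplies the area by 3² = 9 (so the new area is 45) and multiplies the boundary lattice-point count by 3, giving 24.
By Pick's theorem, the interior count of the dilated polygon is 45 − 24/2 + 1 = 34.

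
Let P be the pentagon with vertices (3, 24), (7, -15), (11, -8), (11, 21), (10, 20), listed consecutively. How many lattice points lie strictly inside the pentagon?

Using the shoelace formula, 2A = |[3·(-15) − 7·24] + [7·(-8) − 11·(-15)] + [11·21 − 11·(-8)] + [11·20 − 10·21] + [10·24 − 3·20]| = 405, so the area is 202.5.
Along each edge there are gcd(|Δx|,|Δy|)+1 lattice points, so counting each shared vertex once the boundary has gcd(4,39) + gcd(4,7) + gcd(0,29) + gcd(1,1) + gcd(7,4) = 1+1+29+1+1 = 33.
Pick's theorem gives I = A − B/2 + 1 = 202.5 − 33/2 + 1 = 187.

187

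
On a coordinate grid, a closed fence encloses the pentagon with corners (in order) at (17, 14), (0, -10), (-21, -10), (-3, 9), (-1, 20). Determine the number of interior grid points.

488

By the shoelace formula, twice the signed area is |[17·(-10) − 0·14] + [0·(-10) − (-21)·(-10)] + [(-21)·9 − (-3)·(-10)] + [(-3)·20 − (-1)·9] + [(-1)·14 − 17·20]| = 1004, so the area is 502.
Along each edge there are gcd(|Δx|,|Δy|)+1 lattice points, so counting each shared vertex once the boundary has gcd(17,24) + gcd(21,0) + gcd(18,19) + gcd(2,11) + gcd(18,6) = 1+21+1+1+6 = 30.
By Pick's theorem A = I + B/2 − 1, so I = 502 − 30/2 + 1 = 488.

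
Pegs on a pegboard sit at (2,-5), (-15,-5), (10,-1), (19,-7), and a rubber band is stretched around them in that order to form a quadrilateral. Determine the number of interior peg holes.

66

Using the shoelace formula, 2A = |[2·(-5) − (-15)·(-5)] + [(-15)·(-1) − 10·(-5)] + [10·(-7) − 19·(-1)] + [19·(-5) − 2·(-7)]| = 152, so the area is 76.
The number of boundary lattice points is Σ gcd(|Δx|,|Δy|) = gcd(17,0) + gcd(25,4) + gcd(9,6) + gcd(17,2) = 17+1+3+1 = 22.
By Pick's theorem A = I + B/2 − 1, so I = 76 − 22/2 + 1 = 66.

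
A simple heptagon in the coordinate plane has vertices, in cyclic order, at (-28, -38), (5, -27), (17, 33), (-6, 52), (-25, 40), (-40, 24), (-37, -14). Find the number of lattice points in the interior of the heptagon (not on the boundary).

The shoelace formula gives twice the area as |[(-28)·(-27) − 5·(-38)] + [5·33 − 17·(-27)] + [17·52 − (-6)·33] + [(-6)·40 − (-25)·52] + [(-25)·24 − (-40)·40] + [(-40)·(-14) − (-37)·24] + [(-37)·(-38) − (-28)·(-14)]| = 7174, so the area is 3587.
Summing gcd(|Δx|,|Δy|) over the edges gives the boundary count: gcd(33,11) + gcd(12,60) + gcd(23,19) + gcd(19,12) + gcd(15,16) + gcd(3,38) + gcd(9,24) = 11+12+1+1+1+1+3 = 30.
By Pick's theorem A = I + B/2 − 1, so I = 3587 − 30/2 + 1 = 3573.

3573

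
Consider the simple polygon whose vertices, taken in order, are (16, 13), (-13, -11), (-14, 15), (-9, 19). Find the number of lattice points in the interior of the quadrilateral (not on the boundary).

Using the shoelace formula, 2A = |(16·(-11) − (-13)·13) + ((-13)·15 − (-14)·(-11)) + ((-14)·19 − (-9)·15) + ((-9)·13 − 16·19)| = 908, so the area is 454.
Summing gcd(|Δx|,|Δy|) over the edges gives the boundary count: gcd(29,24) + gcd(1,26) + gcd(5,4) + gcd(25,6) = 1+1+1+1 = 4.
By Pick's theorem A = I + B/2 − 1, so I = 454 − 4/2 + 1 = 453.

453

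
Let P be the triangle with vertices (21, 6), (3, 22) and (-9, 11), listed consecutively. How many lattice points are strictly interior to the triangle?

By the shoelace formula, twice the signed area is |[21·22 − 3·6] + [3·11 − (-9)·22] + [(-9)·6 − 21·11]| = 390, so the area is 195.
Summing gcd(|Δx|,|Δy|) over the edges gives the boundary count: gcd(18,16) + gcd(12,11) + gcd(30,5) = 2+1+5 = 8.
By Pick's theorem A = I + B/2 − 1, so I = 195 − 8/2 + 1 = 192.

192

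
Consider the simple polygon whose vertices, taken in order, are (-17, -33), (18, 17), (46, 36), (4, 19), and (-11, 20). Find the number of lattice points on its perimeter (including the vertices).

9

Along each edge there are gcd(|Δx|,|Δy|)+1 lattice points, so counting each shared vertex once the boundary has gcd(35,50) + gcd(28,19) + gcd(42,17) + gcd(15,1) + gcd(6,53) = 5+1+1+1+1 = 9.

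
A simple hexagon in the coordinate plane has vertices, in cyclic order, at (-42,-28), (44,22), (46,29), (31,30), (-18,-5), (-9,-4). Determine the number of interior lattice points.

768

The shoelace formula gives twice the area as |[(-42)·22 − 44·(-28)] + [44·29 − 46·22] + [46·30 − 31·29] + [31·(-5) − (-18)·30] + [(-18)·(-4) − (-9)·(-5)] + [(-9)·(-28) − (-42)·(-4)]| = 1549, so the area is 1549/2.
Summing gcd(|Δx|,|Δy|) over the edges gives the boundary count: gcd(86,50) + gcd(2,7) + gcd(15,1) + gcd(49,35) + gcd(9,1) + gcd(33,24) = 2+1+1+7+1+3 = 15.
Pick's theorem gives I = A − B/2 + 1 = 1549/2 − 15/2 + 1 = 768.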